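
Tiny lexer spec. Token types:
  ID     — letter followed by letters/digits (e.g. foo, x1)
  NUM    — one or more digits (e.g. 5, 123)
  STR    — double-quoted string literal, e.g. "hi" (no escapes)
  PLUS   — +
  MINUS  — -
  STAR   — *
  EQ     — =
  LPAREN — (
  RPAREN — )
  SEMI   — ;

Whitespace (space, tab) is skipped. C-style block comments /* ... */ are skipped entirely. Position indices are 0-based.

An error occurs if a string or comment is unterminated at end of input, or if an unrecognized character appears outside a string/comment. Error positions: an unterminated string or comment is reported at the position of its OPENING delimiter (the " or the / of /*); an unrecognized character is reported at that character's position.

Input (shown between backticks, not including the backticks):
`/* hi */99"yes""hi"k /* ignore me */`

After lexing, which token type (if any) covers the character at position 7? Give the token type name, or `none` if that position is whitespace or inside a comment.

Answer: none

Derivation:
pos=0: enter COMMENT mode (saw '/*')
exit COMMENT mode (now at pos=8)
pos=8: emit NUM '99' (now at pos=10)
pos=10: enter STRING mode
pos=10: emit STR "yes" (now at pos=15)
pos=15: enter STRING mode
pos=15: emit STR "hi" (now at pos=19)
pos=19: emit ID 'k' (now at pos=20)
pos=21: enter COMMENT mode (saw '/*')
exit COMMENT mode (now at pos=36)
DONE. 4 tokens: [NUM, STR, STR, ID]
Position 7: char is '/' -> none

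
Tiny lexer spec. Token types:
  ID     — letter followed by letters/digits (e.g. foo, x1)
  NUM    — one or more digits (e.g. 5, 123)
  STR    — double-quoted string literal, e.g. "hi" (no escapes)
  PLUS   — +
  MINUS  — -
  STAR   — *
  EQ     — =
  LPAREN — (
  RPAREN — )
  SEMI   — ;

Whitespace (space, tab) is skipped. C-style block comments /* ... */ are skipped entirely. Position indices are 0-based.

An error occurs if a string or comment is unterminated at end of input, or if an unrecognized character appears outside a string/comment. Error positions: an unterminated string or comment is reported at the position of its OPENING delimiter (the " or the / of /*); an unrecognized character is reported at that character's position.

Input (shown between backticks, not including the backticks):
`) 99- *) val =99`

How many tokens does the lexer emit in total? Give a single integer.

Answer: 8

Derivation:
pos=0: emit RPAREN ')'
pos=2: emit NUM '99' (now at pos=4)
pos=4: emit MINUS '-'
pos=6: emit STAR '*'
pos=7: emit RPAREN ')'
pos=9: emit ID 'val' (now at pos=12)
pos=13: emit EQ '='
pos=14: emit NUM '99' (now at pos=16)
DONE. 8 tokens: [RPAREN, NUM, MINUS, STAR, RPAREN, ID, EQ, NUM]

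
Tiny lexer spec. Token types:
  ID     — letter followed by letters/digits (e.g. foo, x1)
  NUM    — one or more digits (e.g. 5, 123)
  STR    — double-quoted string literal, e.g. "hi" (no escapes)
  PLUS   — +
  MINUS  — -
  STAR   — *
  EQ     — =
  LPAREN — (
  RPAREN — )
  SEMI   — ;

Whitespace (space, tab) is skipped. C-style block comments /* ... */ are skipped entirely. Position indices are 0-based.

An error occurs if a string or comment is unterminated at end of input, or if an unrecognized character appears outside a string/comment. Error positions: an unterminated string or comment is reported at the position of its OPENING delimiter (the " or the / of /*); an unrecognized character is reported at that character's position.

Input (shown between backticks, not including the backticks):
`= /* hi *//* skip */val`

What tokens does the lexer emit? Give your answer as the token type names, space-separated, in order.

Answer: EQ ID

Derivation:
pos=0: emit EQ '='
pos=2: enter COMMENT mode (saw '/*')
exit COMMENT mode (now at pos=10)
pos=10: enter COMMENT mode (saw '/*')
exit COMMENT mode (now at pos=20)
pos=20: emit ID 'val' (now at pos=23)
DONE. 2 tokens: [EQ, ID]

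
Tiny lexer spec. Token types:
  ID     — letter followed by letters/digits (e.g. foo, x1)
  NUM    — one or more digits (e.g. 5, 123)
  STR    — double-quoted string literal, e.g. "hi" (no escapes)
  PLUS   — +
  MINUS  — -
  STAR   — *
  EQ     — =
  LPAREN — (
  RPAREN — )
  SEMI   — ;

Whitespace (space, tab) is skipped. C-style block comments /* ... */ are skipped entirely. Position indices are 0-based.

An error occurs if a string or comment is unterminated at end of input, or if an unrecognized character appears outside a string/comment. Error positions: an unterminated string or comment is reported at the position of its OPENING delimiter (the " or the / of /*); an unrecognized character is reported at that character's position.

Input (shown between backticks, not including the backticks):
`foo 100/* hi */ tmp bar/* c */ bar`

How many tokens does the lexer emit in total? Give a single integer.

Answer: 5

Derivation:
pos=0: emit ID 'foo' (now at pos=3)
pos=4: emit NUM '100' (now at pos=7)
pos=7: enter COMMENT mode (saw '/*')
exit COMMENT mode (now at pos=15)
pos=16: emit ID 'tmp' (now at pos=19)
pos=20: emit ID 'bar' (now at pos=23)
pos=23: enter COMMENT mode (saw '/*')
exit COMMENT mode (now at pos=30)
pos=31: emit ID 'bar' (now at pos=34)
DONE. 5 tokens: [ID, NUM, ID, ID, ID]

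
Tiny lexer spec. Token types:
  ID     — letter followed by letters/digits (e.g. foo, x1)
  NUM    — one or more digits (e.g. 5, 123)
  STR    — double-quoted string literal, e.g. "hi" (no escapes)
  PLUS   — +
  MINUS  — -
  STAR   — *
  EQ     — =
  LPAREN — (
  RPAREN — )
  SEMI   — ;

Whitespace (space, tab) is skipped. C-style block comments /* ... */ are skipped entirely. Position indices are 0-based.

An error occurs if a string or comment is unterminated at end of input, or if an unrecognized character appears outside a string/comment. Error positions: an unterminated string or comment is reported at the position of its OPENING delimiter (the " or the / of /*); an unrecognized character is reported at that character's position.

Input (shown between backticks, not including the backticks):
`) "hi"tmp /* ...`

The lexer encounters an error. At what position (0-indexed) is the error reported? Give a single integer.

Answer: 10

Derivation:
pos=0: emit RPAREN ')'
pos=2: enter STRING mode
pos=2: emit STR "hi" (now at pos=6)
pos=6: emit ID 'tmp' (now at pos=9)
pos=10: enter COMMENT mode (saw '/*')
pos=10: ERROR — unterminated comment (reached EOF)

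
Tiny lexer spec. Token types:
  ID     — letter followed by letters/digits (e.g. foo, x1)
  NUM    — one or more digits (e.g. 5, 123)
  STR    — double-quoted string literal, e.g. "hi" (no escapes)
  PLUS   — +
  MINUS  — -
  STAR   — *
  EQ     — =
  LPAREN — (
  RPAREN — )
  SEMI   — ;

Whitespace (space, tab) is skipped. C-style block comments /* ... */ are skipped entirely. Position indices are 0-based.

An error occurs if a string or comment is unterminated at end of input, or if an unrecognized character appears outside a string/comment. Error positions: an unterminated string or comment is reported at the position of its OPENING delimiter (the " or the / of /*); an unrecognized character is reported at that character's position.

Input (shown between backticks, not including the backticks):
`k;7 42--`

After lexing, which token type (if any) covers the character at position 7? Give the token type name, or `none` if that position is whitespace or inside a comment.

pos=0: emit ID 'k' (now at pos=1)
pos=1: emit SEMI ';'
pos=2: emit NUM '7' (now at pos=3)
pos=4: emit NUM '42' (now at pos=6)
pos=6: emit MINUS '-'
pos=7: emit MINUS '-'
DONE. 6 tokens: [ID, SEMI, NUM, NUM, MINUS, MINUS]
Position 7: char is '-' -> MINUS

Answer: MINUS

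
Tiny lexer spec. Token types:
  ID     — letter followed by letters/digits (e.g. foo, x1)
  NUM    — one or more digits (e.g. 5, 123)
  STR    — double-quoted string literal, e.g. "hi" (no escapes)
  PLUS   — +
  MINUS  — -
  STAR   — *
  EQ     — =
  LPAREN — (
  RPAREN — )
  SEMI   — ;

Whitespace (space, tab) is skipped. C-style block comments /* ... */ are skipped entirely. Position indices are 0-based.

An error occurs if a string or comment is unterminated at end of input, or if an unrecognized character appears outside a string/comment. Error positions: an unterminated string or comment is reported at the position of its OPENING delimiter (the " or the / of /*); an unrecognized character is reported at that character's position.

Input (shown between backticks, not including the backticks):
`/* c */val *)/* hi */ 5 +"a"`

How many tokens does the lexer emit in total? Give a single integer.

Answer: 6

Derivation:
pos=0: enter COMMENT mode (saw '/*')
exit COMMENT mode (now at pos=7)
pos=7: emit ID 'val' (now at pos=10)
pos=11: emit STAR '*'
pos=12: emit RPAREN ')'
pos=13: enter COMMENT mode (saw '/*')
exit COMMENT mode (now at pos=21)
pos=22: emit NUM '5' (now at pos=23)
pos=24: emit PLUS '+'
pos=25: enter STRING mode
pos=25: emit STR "a" (now at pos=28)
DONE. 6 tokens: [ID, STAR, RPAREN, NUM, PLUS, STR]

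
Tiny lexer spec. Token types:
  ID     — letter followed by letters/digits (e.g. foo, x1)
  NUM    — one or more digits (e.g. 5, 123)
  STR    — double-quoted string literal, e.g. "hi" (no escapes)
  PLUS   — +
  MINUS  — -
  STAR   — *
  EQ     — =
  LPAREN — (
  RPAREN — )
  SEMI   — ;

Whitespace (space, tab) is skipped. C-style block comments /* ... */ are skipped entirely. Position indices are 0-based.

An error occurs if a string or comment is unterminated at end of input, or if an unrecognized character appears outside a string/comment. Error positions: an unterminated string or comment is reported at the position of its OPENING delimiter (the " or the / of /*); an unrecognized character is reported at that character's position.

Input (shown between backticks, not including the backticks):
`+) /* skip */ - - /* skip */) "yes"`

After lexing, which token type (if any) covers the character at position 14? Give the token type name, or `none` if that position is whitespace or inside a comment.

pos=0: emit PLUS '+'
pos=1: emit RPAREN ')'
pos=3: enter COMMENT mode (saw '/*')
exit COMMENT mode (now at pos=13)
pos=14: emit MINUS '-'
pos=16: emit MINUS '-'
pos=18: enter COMMENT mode (saw '/*')
exit COMMENT mode (now at pos=28)
pos=28: emit RPAREN ')'
pos=30: enter STRING mode
pos=30: emit STR "yes" (now at pos=35)
DONE. 6 tokens: [PLUS, RPAREN, MINUS, MINUS, RPAREN, STR]
Position 14: char is '-' -> MINUS

Answer: MINUS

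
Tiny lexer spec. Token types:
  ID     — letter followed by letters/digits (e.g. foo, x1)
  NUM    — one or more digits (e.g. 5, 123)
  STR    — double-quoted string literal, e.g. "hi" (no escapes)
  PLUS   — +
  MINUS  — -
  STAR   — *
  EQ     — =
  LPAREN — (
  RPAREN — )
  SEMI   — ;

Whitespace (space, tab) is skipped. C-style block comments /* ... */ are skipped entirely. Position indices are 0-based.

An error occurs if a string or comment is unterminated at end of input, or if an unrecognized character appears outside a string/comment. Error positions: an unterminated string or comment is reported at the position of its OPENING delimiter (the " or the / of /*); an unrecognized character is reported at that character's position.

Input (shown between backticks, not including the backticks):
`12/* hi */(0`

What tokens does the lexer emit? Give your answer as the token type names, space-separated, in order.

pos=0: emit NUM '12' (now at pos=2)
pos=2: enter COMMENT mode (saw '/*')
exit COMMENT mode (now at pos=10)
pos=10: emit LPAREN '('
pos=11: emit NUM '0' (now at pos=12)
DONE. 3 tokens: [NUM, LPAREN, NUM]

Answer: NUM LPAREN NUM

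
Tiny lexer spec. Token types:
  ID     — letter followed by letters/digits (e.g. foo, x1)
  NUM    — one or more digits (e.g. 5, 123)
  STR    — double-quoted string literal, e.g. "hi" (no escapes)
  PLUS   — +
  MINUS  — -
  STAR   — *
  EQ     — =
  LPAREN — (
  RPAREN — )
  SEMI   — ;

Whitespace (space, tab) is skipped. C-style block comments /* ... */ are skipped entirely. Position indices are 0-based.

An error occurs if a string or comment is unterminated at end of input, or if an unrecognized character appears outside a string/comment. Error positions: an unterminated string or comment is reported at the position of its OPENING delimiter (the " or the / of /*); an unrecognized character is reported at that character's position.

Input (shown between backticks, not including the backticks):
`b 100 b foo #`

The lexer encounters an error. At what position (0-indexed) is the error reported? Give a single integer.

pos=0: emit ID 'b' (now at pos=1)
pos=2: emit NUM '100' (now at pos=5)
pos=6: emit ID 'b' (now at pos=7)
pos=8: emit ID 'foo' (now at pos=11)
pos=12: ERROR — unrecognized char '#'

Answer: 12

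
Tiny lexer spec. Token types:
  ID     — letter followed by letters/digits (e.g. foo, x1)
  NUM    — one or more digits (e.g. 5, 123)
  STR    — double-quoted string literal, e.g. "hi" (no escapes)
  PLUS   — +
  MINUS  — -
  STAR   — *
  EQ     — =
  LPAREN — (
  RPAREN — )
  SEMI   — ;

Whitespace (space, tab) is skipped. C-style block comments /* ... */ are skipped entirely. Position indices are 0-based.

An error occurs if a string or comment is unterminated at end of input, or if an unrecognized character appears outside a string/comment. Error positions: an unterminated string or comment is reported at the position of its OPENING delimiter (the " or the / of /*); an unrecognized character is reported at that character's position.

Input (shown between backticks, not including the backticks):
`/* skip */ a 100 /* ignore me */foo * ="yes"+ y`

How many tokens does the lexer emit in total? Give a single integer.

Answer: 8

Derivation:
pos=0: enter COMMENT mode (saw '/*')
exit COMMENT mode (now at pos=10)
pos=11: emit ID 'a' (now at pos=12)
pos=13: emit NUM '100' (now at pos=16)
pos=17: enter COMMENT mode (saw '/*')
exit COMMENT mode (now at pos=32)
pos=32: emit ID 'foo' (now at pos=35)
pos=36: emit STAR '*'
pos=38: emit EQ '='
pos=39: enter STRING mode
pos=39: emit STR "yes" (now at pos=44)
pos=44: emit PLUS '+'
pos=46: emit ID 'y' (now at pos=47)
DONE. 8 tokens: [ID, NUM, ID, STAR, EQ, STR, PLUS, ID]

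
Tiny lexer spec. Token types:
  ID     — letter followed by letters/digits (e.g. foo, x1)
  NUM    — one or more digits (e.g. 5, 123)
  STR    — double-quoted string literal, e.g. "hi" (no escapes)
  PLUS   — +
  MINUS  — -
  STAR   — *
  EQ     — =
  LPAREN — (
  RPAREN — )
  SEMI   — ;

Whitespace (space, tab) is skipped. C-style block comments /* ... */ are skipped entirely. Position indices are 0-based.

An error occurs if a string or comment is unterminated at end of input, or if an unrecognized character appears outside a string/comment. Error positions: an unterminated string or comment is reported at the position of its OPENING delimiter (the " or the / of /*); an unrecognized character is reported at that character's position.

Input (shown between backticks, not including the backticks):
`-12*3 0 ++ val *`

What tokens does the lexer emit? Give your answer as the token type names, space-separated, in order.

Answer: MINUS NUM STAR NUM NUM PLUS PLUS ID STAR

Derivation:
pos=0: emit MINUS '-'
pos=1: emit NUM '12' (now at pos=3)
pos=3: emit STAR '*'
pos=4: emit NUM '3' (now at pos=5)
pos=6: emit NUM '0' (now at pos=7)
pos=8: emit PLUS '+'
pos=9: emit PLUS '+'
pos=11: emit ID 'val' (now at pos=14)
pos=15: emit STAR '*'
DONE. 9 tokens: [MINUS, NUM, STAR, NUM, NUM, PLUS, PLUS, ID, STAR]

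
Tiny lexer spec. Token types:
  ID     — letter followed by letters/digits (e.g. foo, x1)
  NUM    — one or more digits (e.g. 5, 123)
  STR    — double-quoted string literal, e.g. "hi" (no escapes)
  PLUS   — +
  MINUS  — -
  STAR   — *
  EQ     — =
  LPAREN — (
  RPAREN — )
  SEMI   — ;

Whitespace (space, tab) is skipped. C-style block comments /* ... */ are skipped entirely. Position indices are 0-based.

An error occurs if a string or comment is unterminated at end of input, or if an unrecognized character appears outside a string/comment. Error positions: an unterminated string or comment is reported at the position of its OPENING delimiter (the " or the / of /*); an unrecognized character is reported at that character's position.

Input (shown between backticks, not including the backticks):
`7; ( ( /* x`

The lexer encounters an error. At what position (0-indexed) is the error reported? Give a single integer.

Answer: 7

Derivation:
pos=0: emit NUM '7' (now at pos=1)
pos=1: emit SEMI ';'
pos=3: emit LPAREN '('
pos=5: emit LPAREN '('
pos=7: enter COMMENT mode (saw '/*')
pos=7: ERROR — unterminated comment (reached EOF)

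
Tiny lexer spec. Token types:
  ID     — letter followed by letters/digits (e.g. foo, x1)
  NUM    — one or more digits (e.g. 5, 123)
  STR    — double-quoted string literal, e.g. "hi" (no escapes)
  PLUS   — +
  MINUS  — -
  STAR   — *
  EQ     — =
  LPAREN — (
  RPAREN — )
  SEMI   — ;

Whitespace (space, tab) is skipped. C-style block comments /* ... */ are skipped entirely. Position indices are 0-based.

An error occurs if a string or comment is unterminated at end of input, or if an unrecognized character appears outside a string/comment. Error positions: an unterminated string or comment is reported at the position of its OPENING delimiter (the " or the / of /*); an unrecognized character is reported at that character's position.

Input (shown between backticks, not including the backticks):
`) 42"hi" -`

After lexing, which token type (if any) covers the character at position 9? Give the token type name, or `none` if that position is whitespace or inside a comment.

Answer: MINUS

Derivation:
pos=0: emit RPAREN ')'
pos=2: emit NUM '42' (now at pos=4)
pos=4: enter STRING mode
pos=4: emit STR "hi" (now at pos=8)
pos=9: emit MINUS '-'
DONE. 4 tokens: [RPAREN, NUM, STR, MINUS]
Position 9: char is '-' -> MINUS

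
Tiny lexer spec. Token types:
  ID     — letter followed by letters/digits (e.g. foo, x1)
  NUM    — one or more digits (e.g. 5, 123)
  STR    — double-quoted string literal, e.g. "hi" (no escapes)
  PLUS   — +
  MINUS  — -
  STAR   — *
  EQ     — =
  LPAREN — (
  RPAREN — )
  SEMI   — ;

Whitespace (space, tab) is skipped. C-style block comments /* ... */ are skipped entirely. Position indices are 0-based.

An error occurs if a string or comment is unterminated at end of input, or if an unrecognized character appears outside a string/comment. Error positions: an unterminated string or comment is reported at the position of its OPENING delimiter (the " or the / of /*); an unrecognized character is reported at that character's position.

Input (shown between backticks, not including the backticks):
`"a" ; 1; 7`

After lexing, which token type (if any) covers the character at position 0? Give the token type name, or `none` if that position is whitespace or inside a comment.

pos=0: enter STRING mode
pos=0: emit STR "a" (now at pos=3)
pos=4: emit SEMI ';'
pos=6: emit NUM '1' (now at pos=7)
pos=7: emit SEMI ';'
pos=9: emit NUM '7' (now at pos=10)
DONE. 5 tokens: [STR, SEMI, NUM, SEMI, NUM]
Position 0: char is '"' -> STR

Answer: STR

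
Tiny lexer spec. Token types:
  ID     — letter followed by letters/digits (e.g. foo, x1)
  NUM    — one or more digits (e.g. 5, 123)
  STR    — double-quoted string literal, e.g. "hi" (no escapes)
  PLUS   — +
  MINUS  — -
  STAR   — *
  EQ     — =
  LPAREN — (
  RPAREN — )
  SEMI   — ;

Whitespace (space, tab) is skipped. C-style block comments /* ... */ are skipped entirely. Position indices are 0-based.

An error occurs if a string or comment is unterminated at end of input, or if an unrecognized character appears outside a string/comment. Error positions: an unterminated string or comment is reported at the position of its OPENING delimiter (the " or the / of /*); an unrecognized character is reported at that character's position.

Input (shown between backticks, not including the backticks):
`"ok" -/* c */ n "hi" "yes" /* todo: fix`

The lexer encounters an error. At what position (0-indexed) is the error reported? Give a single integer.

pos=0: enter STRING mode
pos=0: emit STR "ok" (now at pos=4)
pos=5: emit MINUS '-'
pos=6: enter COMMENT mode (saw '/*')
exit COMMENT mode (now at pos=13)
pos=14: emit ID 'n' (now at pos=15)
pos=16: enter STRING mode
pos=16: emit STR "hi" (now at pos=20)
pos=21: enter STRING mode
pos=21: emit STR "yes" (now at pos=26)
pos=27: enter COMMENT mode (saw '/*')
pos=27: ERROR — unterminated comment (reached EOF)

Answer: 27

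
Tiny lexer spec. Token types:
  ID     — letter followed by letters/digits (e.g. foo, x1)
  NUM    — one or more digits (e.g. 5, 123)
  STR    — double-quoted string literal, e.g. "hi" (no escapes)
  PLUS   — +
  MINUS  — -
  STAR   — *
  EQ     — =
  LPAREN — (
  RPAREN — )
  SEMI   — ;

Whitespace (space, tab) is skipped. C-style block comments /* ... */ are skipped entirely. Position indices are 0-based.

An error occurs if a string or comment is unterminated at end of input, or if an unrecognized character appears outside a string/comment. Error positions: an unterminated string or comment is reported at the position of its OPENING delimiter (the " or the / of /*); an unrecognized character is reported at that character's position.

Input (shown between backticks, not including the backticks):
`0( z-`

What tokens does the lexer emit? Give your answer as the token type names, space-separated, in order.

pos=0: emit NUM '0' (now at pos=1)
pos=1: emit LPAREN '('
pos=3: emit ID 'z' (now at pos=4)
pos=4: emit MINUS '-'
DONE. 4 tokens: [NUM, LPAREN, ID, MINUS]

Answer: NUM LPAREN ID MINUS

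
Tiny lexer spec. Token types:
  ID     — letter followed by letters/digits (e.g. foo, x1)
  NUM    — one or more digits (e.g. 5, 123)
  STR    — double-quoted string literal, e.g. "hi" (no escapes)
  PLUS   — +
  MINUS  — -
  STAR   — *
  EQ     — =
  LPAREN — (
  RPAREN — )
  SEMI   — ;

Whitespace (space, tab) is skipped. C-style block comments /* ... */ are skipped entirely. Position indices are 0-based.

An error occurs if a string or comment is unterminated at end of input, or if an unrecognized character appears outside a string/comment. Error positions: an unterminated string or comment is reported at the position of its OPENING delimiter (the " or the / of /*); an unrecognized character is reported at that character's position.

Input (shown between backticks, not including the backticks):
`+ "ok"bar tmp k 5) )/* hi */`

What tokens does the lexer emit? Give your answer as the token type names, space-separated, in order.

pos=0: emit PLUS '+'
pos=2: enter STRING mode
pos=2: emit STR "ok" (now at pos=6)
pos=6: emit ID 'bar' (now at pos=9)
pos=10: emit ID 'tmp' (now at pos=13)
pos=14: emit ID 'k' (now at pos=15)
pos=16: emit NUM '5' (now at pos=17)
pos=17: emit RPAREN ')'
pos=19: emit RPAREN ')'
pos=20: enter COMMENT mode (saw '/*')
exit COMMENT mode (now at pos=28)
DONE. 8 tokens: [PLUS, STR, ID, ID, ID, NUM, RPAREN, RPAREN]

Answer: PLUS STR ID ID ID NUM RPAREN RPAREN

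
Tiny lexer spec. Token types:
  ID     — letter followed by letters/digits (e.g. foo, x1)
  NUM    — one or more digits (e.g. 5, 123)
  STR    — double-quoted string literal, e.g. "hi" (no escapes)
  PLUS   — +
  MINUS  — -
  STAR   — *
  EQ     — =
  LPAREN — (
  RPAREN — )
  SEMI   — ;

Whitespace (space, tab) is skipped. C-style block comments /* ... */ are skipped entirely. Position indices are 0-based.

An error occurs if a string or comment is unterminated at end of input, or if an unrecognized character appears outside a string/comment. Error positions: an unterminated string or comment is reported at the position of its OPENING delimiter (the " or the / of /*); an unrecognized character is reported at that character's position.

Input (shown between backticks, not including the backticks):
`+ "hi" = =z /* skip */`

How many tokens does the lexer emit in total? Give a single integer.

Answer: 5

Derivation:
pos=0: emit PLUS '+'
pos=2: enter STRING mode
pos=2: emit STR "hi" (now at pos=6)
pos=7: emit EQ '='
pos=9: emit EQ '='
pos=10: emit ID 'z' (now at pos=11)
pos=12: enter COMMENT mode (saw '/*')
exit COMMENT mode (now at pos=22)
DONE. 5 tokens: [PLUS, STR, EQ, EQ, ID]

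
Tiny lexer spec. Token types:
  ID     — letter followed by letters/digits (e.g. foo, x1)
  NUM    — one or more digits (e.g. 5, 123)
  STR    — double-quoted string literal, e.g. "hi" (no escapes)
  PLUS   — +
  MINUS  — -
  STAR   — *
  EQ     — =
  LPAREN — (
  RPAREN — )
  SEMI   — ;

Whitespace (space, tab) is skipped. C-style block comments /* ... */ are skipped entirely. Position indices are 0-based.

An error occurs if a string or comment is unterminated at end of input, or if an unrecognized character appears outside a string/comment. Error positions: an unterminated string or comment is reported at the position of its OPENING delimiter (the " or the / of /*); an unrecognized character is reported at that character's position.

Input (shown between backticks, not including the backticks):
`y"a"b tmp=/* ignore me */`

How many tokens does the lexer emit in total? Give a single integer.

pos=0: emit ID 'y' (now at pos=1)
pos=1: enter STRING mode
pos=1: emit STR "a" (now at pos=4)
pos=4: emit ID 'b' (now at pos=5)
pos=6: emit ID 'tmp' (now at pos=9)
pos=9: emit EQ '='
pos=10: enter COMMENT mode (saw '/*')
exit COMMENT mode (now at pos=25)
DONE. 5 tokens: [ID, STR, ID, ID, EQ]

Answer: 5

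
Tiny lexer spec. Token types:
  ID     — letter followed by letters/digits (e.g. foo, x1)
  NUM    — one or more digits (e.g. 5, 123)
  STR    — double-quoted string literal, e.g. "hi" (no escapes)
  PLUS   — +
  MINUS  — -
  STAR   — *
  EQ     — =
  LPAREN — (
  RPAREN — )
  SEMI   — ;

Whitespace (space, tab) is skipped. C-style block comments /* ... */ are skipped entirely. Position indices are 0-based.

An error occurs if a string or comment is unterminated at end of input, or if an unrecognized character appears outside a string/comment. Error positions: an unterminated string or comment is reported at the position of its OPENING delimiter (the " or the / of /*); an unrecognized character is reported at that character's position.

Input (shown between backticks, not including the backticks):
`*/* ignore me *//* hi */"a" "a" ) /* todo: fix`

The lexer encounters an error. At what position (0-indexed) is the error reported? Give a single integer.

pos=0: emit STAR '*'
pos=1: enter COMMENT mode (saw '/*')
exit COMMENT mode (now at pos=16)
pos=16: enter COMMENT mode (saw '/*')
exit COMMENT mode (now at pos=24)
pos=24: enter STRING mode
pos=24: emit STR "a" (now at pos=27)
pos=28: enter STRING mode
pos=28: emit STR "a" (now at pos=31)
pos=32: emit RPAREN ')'
pos=34: enter COMMENT mode (saw '/*')
pos=34: ERROR — unterminated comment (reached EOF)

Answer: 34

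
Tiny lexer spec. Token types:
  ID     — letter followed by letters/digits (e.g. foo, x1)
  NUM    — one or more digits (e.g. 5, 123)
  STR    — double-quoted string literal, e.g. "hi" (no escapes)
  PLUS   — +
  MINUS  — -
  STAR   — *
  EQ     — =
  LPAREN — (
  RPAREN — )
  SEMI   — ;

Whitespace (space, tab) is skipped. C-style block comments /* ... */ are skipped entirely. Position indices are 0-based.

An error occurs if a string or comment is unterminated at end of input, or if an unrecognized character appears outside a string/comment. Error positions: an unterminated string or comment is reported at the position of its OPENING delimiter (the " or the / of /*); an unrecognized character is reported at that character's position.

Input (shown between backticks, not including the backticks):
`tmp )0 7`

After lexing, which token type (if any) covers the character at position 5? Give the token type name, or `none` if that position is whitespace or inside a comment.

Answer: NUM

Derivation:
pos=0: emit ID 'tmp' (now at pos=3)
pos=4: emit RPAREN ')'
pos=5: emit NUM '0' (now at pos=6)
pos=7: emit NUM '7' (now at pos=8)
DONE. 4 tokens: [ID, RPAREN, NUM, NUM]
Position 5: char is '0' -> NUM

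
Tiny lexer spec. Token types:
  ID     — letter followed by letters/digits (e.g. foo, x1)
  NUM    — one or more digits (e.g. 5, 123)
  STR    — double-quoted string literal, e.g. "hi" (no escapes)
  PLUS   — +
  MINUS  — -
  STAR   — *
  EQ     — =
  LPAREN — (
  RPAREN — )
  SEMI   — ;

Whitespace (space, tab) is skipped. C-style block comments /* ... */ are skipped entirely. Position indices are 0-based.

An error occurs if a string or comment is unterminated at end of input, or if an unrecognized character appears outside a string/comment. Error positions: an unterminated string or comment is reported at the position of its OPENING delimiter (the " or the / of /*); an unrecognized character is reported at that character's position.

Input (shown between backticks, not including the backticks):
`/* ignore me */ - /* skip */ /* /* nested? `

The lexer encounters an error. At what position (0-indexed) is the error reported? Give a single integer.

pos=0: enter COMMENT mode (saw '/*')
exit COMMENT mode (now at pos=15)
pos=16: emit MINUS '-'
pos=18: enter COMMENT mode (saw '/*')
exit COMMENT mode (now at pos=28)
pos=29: enter COMMENT mode (saw '/*')
pos=29: ERROR — unterminated comment (reached EOF)

Answer: 29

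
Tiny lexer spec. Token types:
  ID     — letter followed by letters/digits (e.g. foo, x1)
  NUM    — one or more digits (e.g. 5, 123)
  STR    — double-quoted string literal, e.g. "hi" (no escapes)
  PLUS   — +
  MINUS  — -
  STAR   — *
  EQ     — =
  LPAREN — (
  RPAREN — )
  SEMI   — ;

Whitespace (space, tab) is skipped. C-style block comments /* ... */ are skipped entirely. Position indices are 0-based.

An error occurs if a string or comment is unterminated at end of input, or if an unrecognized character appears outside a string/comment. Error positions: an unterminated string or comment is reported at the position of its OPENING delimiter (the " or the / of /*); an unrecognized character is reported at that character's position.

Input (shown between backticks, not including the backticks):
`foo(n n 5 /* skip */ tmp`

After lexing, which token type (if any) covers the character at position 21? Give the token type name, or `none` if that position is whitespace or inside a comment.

Answer: ID

Derivation:
pos=0: emit ID 'foo' (now at pos=3)
pos=3: emit LPAREN '('
pos=4: emit ID 'n' (now at pos=5)
pos=6: emit ID 'n' (now at pos=7)
pos=8: emit NUM '5' (now at pos=9)
pos=10: enter COMMENT mode (saw '/*')
exit COMMENT mode (now at pos=20)
pos=21: emit ID 'tmp' (now at pos=24)
DONE. 6 tokens: [ID, LPAREN, ID, ID, NUM, ID]
Position 21: char is 't' -> ID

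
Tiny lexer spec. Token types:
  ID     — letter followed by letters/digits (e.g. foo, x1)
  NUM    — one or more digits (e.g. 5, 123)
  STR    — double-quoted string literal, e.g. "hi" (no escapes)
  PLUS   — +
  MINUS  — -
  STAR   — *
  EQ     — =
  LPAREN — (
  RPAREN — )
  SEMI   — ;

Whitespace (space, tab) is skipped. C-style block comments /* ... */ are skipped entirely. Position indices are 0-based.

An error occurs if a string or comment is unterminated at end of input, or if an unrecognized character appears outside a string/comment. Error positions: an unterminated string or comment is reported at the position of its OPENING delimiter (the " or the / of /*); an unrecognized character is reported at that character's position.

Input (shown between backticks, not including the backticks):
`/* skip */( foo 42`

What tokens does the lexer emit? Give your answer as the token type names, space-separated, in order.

Answer: LPAREN ID NUM

Derivation:
pos=0: enter COMMENT mode (saw '/*')
exit COMMENT mode (now at pos=10)
pos=10: emit LPAREN '('
pos=12: emit ID 'foo' (now at pos=15)
pos=16: emit NUM '42' (now at pos=18)
DONE. 3 tokens: [LPAREN, ID, NUM]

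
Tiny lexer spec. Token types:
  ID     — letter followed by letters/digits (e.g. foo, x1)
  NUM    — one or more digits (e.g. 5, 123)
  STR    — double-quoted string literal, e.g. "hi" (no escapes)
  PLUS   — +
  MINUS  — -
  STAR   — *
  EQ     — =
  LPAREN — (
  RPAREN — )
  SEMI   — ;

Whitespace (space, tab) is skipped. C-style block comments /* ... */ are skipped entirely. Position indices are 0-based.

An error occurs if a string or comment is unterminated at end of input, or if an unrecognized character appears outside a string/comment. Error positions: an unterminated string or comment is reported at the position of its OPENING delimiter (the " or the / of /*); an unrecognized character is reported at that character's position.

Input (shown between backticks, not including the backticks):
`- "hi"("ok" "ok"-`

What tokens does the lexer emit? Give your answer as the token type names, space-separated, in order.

Answer: MINUS STR LPAREN STR STR MINUS

Derivation:
pos=0: emit MINUS '-'
pos=2: enter STRING mode
pos=2: emit STR "hi" (now at pos=6)
pos=6: emit LPAREN '('
pos=7: enter STRING mode
pos=7: emit STR "ok" (now at pos=11)
pos=12: enter STRING mode
pos=12: emit STR "ok" (now at pos=16)
pos=16: emit MINUS '-'
DONE. 6 tokens: [MINUS, STR, LPAREN, STR, STR, MINUS]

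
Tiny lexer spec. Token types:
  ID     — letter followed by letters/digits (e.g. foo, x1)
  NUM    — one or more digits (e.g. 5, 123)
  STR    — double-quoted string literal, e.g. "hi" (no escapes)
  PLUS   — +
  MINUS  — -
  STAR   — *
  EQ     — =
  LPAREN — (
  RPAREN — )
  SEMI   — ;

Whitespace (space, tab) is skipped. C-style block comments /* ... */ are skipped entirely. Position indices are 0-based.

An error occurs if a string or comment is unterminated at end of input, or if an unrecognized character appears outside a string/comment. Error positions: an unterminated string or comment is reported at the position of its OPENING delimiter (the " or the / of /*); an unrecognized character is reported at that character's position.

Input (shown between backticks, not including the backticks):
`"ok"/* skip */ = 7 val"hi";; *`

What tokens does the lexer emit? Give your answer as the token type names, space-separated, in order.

Answer: STR EQ NUM ID STR SEMI SEMI STAR

Derivation:
pos=0: enter STRING mode
pos=0: emit STR "ok" (now at pos=4)
pos=4: enter COMMENT mode (saw '/*')
exit COMMENT mode (now at pos=14)
pos=15: emit EQ '='
pos=17: emit NUM '7' (now at pos=18)
pos=19: emit ID 'val' (now at pos=22)
pos=22: enter STRING mode
pos=22: emit STR "hi" (now at pos=26)
pos=26: emit SEMI ';'
pos=27: emit SEMI ';'
pos=29: emit STAR '*'
DONE. 8 tokens: [STR, EQ, NUM, ID, STR, SEMI, SEMI, STAR]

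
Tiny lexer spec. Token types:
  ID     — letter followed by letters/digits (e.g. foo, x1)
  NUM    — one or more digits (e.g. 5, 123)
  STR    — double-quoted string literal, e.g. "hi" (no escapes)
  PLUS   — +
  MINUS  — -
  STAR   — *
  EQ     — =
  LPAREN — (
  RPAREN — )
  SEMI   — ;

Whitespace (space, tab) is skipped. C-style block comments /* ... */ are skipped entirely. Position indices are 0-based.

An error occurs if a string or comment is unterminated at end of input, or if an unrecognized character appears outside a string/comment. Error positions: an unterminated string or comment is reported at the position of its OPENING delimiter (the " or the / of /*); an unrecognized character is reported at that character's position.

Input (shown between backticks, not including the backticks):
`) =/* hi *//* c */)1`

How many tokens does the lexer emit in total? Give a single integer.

Answer: 4

Derivation:
pos=0: emit RPAREN ')'
pos=2: emit EQ '='
pos=3: enter COMMENT mode (saw '/*')
exit COMMENT mode (now at pos=11)
pos=11: enter COMMENT mode (saw '/*')
exit COMMENT mode (now at pos=18)
pos=18: emit RPAREN ')'
pos=19: emit NUM '1' (now at pos=20)
DONE. 4 tokens: [RPAREN, EQ, RPAREN, NUM]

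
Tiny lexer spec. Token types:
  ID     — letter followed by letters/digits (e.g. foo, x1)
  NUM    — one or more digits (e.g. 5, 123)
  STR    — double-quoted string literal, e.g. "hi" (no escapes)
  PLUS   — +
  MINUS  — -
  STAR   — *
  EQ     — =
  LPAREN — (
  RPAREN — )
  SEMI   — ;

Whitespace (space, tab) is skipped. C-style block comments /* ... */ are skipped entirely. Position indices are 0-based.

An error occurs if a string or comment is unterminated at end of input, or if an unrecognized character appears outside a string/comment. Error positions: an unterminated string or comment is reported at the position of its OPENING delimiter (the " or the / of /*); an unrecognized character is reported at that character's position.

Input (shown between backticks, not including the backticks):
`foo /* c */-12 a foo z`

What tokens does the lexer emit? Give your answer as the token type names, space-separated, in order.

pos=0: emit ID 'foo' (now at pos=3)
pos=4: enter COMMENT mode (saw '/*')
exit COMMENT mode (now at pos=11)
pos=11: emit MINUS '-'
pos=12: emit NUM '12' (now at pos=14)
pos=15: emit ID 'a' (now at pos=16)
pos=17: emit ID 'foo' (now at pos=20)
pos=21: emit ID 'z' (now at pos=22)
DONE. 6 tokens: [ID, MINUS, NUM, ID, ID, ID]

Answer: ID MINUS NUM ID ID ID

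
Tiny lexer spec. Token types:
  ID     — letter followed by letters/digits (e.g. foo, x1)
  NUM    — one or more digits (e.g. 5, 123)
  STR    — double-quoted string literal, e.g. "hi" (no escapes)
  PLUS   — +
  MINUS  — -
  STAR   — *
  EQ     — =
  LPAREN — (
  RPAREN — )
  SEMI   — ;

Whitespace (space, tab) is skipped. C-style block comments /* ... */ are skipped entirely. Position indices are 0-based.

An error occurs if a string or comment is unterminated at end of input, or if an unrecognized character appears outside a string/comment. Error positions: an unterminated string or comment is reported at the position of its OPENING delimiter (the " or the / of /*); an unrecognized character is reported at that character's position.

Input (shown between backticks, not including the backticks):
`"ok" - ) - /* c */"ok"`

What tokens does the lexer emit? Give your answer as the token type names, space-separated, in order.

Answer: STR MINUS RPAREN MINUS STR

Derivation:
pos=0: enter STRING mode
pos=0: emit STR "ok" (now at pos=4)
pos=5: emit MINUS '-'
pos=7: emit RPAREN ')'
pos=9: emit MINUS '-'
pos=11: enter COMMENT mode (saw '/*')
exit COMMENT mode (now at pos=18)
pos=18: enter STRING mode
pos=18: emit STR "ok" (now at pos=22)
DONE. 5 tokens: [STR, MINUS, RPAREN, MINUS, STR]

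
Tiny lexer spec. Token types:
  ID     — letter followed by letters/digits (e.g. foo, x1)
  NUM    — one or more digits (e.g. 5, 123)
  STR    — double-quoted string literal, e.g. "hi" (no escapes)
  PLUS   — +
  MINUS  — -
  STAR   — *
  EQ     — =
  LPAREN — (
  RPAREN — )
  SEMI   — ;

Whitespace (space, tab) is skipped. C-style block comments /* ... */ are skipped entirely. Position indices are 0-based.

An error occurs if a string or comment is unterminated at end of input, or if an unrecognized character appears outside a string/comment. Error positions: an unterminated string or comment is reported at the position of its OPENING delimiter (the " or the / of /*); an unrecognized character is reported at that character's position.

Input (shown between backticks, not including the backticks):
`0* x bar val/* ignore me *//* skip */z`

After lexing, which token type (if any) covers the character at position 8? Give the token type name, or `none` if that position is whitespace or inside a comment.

pos=0: emit NUM '0' (now at pos=1)
pos=1: emit STAR '*'
pos=3: emit ID 'x' (now at pos=4)
pos=5: emit ID 'bar' (now at pos=8)
pos=9: emit ID 'val' (now at pos=12)
pos=12: enter COMMENT mode (saw '/*')
exit COMMENT mode (now at pos=27)
pos=27: enter COMMENT mode (saw '/*')
exit COMMENT mode (now at pos=37)
pos=37: emit ID 'z' (now at pos=38)
DONE. 6 tokens: [NUM, STAR, ID, ID, ID, ID]
Position 8: char is ' ' -> none

Answer: none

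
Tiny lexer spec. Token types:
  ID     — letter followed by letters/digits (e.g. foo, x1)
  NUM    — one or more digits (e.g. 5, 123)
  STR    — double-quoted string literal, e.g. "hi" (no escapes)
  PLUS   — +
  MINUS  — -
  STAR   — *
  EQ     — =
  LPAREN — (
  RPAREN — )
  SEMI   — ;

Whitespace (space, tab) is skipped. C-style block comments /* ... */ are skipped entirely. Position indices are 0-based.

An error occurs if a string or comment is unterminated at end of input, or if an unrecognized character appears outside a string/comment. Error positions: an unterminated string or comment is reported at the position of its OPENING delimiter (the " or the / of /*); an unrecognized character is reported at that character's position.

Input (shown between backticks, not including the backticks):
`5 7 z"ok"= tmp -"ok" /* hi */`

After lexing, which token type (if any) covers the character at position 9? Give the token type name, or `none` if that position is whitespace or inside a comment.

Answer: EQ

Derivation:
pos=0: emit NUM '5' (now at pos=1)
pos=2: emit NUM '7' (now at pos=3)
pos=4: emit ID 'z' (now at pos=5)
pos=5: enter STRING mode
pos=5: emit STR "ok" (now at pos=9)
pos=9: emit EQ '='
pos=11: emit ID 'tmp' (now at pos=14)
pos=15: emit MINUS '-'
pos=16: enter STRING mode
pos=16: emit STR "ok" (now at pos=20)
pos=21: enter COMMENT mode (saw '/*')
exit COMMENT mode (now at pos=29)
DONE. 8 tokens: [NUM, NUM, ID, STR, EQ, ID, MINUS, STR]
Position 9: char is '=' -> EQ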